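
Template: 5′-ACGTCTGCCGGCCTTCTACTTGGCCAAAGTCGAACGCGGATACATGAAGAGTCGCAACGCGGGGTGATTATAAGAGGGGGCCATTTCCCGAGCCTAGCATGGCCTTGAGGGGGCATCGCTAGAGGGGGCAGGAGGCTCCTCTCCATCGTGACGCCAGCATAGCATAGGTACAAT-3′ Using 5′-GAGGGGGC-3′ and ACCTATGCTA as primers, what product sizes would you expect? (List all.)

The forward primer GAGGGGGC matches the top strand at positions 74–81, 107–114, 122–129.
The reverse primer's reverse complement is TAGCATAGGT, matching at positions 160–169.
Each forward site pairs with the reverse site to give a product ending at position 169: sizes 96, 63, 48 bp.

96 bp, 63 bp, 48 bp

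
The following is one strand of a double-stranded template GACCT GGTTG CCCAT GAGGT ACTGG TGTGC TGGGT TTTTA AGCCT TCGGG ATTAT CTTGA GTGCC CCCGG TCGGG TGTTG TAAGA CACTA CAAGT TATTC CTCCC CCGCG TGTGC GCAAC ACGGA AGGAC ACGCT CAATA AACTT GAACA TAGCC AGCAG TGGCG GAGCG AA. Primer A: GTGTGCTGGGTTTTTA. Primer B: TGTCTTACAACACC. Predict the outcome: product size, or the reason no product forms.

Primer A (GTGTGCTGGGTTTTTA) matches the top strand at positions 25–40; it acts as a forward primer.
Primer B's reverse complement is GGTGTTGTAAGACA, matching the top strand at positions 74–87; it acts as a reverse primer.
The 3' ends face each other across positions 25–87, giving a 63 bp product.

Yes — a 63 bp product.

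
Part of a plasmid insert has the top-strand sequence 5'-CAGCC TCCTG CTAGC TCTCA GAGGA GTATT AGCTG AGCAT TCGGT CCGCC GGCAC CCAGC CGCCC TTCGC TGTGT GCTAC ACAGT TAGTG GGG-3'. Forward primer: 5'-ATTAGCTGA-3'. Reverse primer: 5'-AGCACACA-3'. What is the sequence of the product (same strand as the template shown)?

Forward primer ATTAGCTGA is found on the top strand at positions 28–36.
The reverse primer's reverse complement is TGTGTGCT, which matches the template at positions 71–78.
The product is the template from position 28 through 78 (51 bp).

5'-ATTAGCTGAGCATTCGGTCCGCCGGCACCCAGCCGCCCTTCGCTGTGTGCT-3'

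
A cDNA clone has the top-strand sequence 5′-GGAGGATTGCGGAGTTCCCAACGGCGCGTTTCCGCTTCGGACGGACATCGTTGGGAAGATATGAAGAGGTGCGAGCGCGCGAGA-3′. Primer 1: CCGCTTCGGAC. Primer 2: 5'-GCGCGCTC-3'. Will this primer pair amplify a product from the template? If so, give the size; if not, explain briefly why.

Yes — a 49 bp product.

Primer 1 (CCGCTTCGGAC) matches the top strand at positions 32–42; it acts as a forward primer.
Primer 2's reverse complement is GAGCGCGC, matching the top strand at positions 73–80; it acts as a reverse primer.
The 3' ends face each other across positions 32–80, giving a 49 bp product.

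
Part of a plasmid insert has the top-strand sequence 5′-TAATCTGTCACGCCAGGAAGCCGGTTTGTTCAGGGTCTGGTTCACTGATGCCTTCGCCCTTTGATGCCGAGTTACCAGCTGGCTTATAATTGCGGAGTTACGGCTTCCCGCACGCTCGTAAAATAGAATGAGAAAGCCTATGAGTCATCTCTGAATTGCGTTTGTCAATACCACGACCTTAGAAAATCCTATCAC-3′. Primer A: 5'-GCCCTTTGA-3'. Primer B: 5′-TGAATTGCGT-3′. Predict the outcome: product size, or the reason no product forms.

Primer A (GCCCTTTGA) matches the top strand at positions 56–64 (3' end points downstream).
Primer B (TGAATTGCGT) also matches the top strand directly, at positions 152–161 — its reverse complement ACGCAATTCA is not present.
Both primers anneal to the bottom strand with 3' ends pointing the same way, so neither can prime synthesis back toward the other.

No product — both primers anneal to the same strand and extend in the same direction.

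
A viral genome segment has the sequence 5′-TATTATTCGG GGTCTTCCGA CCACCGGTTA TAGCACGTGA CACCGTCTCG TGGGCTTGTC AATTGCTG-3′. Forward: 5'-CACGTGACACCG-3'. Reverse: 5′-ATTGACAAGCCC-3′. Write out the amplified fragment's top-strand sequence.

5'-CACGTGACACCGTCTCGTGGGCTTGTCAAT-3'

The forward primer matches the template at positions 34–45.
The reverse primer's reverse complement is GGGCTTGTCAAT, which matches the template at positions 52–63.
The product is the template from position 34 through 63 (30 bp).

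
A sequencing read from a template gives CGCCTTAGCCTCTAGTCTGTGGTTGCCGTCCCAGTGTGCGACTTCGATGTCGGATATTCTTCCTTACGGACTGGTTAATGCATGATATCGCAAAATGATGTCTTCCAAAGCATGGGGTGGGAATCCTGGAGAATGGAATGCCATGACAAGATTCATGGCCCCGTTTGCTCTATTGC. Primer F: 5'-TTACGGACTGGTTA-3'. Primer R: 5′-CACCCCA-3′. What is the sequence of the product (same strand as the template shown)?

5'-TTACGGACTGGTTAATGCATGATATCGCAAAATGATGTCTTCCAAAGCATGGGGTG-3'

Scanning the template, TTACGGACTGGTTA occurs at positions 64–77; this primer anneals to the bottom strand there with its 3' end pointing downstream.
Reverse complement of the reverse primer: TGGGGTG. This occurs on the top strand at positions 113–119.
The product is the template from position 64 through 119 (56 bp).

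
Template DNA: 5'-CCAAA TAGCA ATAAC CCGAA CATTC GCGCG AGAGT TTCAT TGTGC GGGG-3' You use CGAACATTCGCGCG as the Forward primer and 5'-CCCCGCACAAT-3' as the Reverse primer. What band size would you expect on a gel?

33 bp

The forward primer matches the template at positions 17–30.
The reverse primer's reverse complement is ATTGTGCGGGG, which matches the template at positions 39–49.
Amplicon spans positions 17–49: 33 bp.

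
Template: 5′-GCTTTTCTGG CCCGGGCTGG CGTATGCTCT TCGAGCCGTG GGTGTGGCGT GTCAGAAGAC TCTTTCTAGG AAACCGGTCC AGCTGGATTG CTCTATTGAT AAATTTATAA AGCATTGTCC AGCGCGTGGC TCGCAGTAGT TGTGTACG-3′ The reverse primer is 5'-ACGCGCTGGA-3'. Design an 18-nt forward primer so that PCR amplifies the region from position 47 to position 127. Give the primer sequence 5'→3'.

5'-GCGTGTCAGAAGACTCTT-3'

The reverse primer's reverse complement TCCAGCGCGT matches the template at positions 118–127; the product starts at position 47.
The forward primer is identical to the top strand over positions 47–64: GCGTGTCAGAAGACTCTT.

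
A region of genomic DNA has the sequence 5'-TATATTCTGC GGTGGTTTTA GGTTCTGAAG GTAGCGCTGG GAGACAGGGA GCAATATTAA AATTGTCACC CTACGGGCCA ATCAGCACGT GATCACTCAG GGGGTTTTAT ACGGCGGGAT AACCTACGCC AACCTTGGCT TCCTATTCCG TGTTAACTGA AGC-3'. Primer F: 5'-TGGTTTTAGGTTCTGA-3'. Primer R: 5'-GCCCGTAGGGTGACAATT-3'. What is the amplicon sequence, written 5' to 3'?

5'-TGGTTTTAGGTTCTGAAGGTAGCGCTGGGAGACAGGGAGCAATATTAAAATTGTCACCCTACGGGC-3'

The forward primer matches the template at positions 13–28.
Taking the reverse complement of GCCCGTAGGGTGACAATT gives AATTGTCACCCTACGGGC, found at positions 61–78 on the template; the primer anneals here to the top strand with its 3' end pointing upstream.
The product is the template from position 13 through 78 (66 bp).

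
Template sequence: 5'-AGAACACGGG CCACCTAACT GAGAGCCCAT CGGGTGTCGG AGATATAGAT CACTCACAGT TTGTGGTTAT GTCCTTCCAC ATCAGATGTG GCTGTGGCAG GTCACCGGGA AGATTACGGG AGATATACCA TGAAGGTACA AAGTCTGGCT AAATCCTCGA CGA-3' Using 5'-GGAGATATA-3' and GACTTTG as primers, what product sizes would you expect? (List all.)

The forward primer GGAGATATA matches the top strand at positions 39–47, 119–127.
The reverse primer's reverse complement is CAAAGTC, matching at positions 139–145.
Each forward site pairs with the reverse site to give a product ending at position 145: sizes 107, 27 bp.

107 bp, 27 bp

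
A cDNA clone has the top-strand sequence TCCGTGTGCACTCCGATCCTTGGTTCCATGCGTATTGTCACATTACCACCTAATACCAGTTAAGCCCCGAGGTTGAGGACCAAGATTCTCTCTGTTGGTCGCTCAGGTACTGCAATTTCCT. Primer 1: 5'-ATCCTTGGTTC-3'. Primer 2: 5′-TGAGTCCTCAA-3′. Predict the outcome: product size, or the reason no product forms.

No product — primer 2 has no binding site in the template.

Primer 2 (TGAGTCCTCAA) does not match the top strand, and its reverse complement TTGAGGACTCA does not match either.
With no annealing site for primer 2, no amplification occurs.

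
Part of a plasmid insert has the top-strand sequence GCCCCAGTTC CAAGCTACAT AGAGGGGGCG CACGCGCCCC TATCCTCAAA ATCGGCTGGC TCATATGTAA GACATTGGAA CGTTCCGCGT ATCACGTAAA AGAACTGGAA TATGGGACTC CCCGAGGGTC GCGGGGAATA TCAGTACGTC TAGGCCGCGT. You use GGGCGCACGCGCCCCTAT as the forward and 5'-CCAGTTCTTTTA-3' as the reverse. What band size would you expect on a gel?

Forward primer GGGCGCACGCGCCCCTAT is found on the top strand at positions 26–43.
The reverse primer's reverse complement is TAAAAGAACTGG, which matches the template at positions 97–108.
Product length = (reverse-primer end) − (forward-primer start) + 1 = 108 − 26 + 1 = 83 bp.

83 bp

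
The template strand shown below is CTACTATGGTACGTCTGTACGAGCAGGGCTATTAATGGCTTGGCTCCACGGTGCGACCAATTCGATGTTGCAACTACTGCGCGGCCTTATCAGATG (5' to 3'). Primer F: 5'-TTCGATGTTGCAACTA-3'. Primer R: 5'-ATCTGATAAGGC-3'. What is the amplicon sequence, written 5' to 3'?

The forward primer matches the template at positions 61–76.
Reverse complement of the reverse primer: GCCTTATCAGAT. This occurs on the top strand at positions 84–95.
The product is the template from position 61 through 95 (35 bp).

5'-TTCGATGTTGCAACTACTGCGCGGCCTTATCAGAT-3'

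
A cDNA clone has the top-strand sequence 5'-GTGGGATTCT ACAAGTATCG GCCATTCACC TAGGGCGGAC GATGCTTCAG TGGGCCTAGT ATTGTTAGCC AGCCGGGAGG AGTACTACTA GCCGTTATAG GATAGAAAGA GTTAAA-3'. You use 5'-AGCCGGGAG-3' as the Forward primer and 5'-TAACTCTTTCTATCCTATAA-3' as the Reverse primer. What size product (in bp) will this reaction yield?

44 bp

Scanning the template, AGCCGGGAG occurs at positions 71–79; this primer anneals to the bottom strand there with its 3' end pointing downstream.
Reverse complement of the reverse primer: TTATAGGATAGAAAGAGTTA. This occurs on the top strand at positions 95–114.
Amplicon spans positions 71–114: 44 bp.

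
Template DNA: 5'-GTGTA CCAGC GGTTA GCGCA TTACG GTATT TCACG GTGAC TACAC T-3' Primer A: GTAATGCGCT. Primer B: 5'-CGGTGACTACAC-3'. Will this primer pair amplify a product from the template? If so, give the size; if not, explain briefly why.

Primer A (GTAATGCGCT) has reverse complement AGCGCATTAC, which matches the top strand at positions 15–24; primer A anneals to the top strand there with its 3' end pointing upstream toward position 15.
Primer B (CGGTGACTACAC) matches the top strand directly at positions 34–45; it anneals to the bottom strand with its 3' end pointing downstream toward position 45.
The 3' ends diverge (primer A extends toward position 1, primer B toward position 46), so the primers never converge on a shared product.

No product — the primers' 3' ends point away from each other.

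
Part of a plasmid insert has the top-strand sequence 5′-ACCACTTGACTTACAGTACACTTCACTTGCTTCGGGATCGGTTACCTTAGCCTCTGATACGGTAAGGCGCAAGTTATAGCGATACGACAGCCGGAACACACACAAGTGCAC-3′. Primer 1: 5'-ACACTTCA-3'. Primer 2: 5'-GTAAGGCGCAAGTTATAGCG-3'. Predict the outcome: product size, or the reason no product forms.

No product — both primers anneal to the same strand and extend in the same direction.

Primer 1 (ACACTTCA) matches the top strand at positions 18–25 (3' end points downstream).
Primer 2 (GTAAGGCGCAAGTTATAGCG) also matches the top strand directly, at positions 62–81 — its reverse complement CGCTATAACTTGCGCCTTAC is not present.
Both primers anneal to the bottom strand with 3' ends pointing the same way, so neither can prime synthesis back toward the other.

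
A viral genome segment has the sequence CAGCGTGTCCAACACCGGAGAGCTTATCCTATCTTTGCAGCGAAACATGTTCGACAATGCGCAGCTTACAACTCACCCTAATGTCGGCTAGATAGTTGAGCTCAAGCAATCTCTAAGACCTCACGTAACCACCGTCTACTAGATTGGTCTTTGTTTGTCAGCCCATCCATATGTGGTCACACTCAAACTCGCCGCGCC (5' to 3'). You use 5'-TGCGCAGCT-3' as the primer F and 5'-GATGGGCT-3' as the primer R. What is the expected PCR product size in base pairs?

Forward primer TGCGCAGCT is found on the top strand at positions 58–66.
The reverse primer's reverse complement is AGCCCATC, which matches the template at positions 160–167.
Amplicon spans positions 58–167: 110 bp.

110 bp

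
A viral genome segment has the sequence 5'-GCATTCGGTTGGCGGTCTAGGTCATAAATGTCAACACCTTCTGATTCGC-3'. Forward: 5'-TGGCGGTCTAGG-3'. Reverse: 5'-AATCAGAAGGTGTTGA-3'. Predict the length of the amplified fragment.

The forward primer matches the template at positions 10–21.
The reverse primer's reverse complement is TCAACACCTTCTGATT, which matches the template at positions 31–46.
Amplicon spans positions 10–46: 37 bp.

37 bp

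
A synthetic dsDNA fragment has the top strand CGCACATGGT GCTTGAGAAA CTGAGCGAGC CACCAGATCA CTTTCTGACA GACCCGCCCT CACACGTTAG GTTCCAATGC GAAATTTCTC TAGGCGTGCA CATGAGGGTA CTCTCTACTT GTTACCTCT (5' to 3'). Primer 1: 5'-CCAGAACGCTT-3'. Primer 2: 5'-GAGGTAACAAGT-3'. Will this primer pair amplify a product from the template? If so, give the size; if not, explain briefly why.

No product — primer 1 has no binding site in the template.

Primer 1 (CCAGAACGCTT) does not match the top strand, and its reverse complement AAGCGTTCTGG does not match either.
With no annealing site for primer 1, no amplification occurs.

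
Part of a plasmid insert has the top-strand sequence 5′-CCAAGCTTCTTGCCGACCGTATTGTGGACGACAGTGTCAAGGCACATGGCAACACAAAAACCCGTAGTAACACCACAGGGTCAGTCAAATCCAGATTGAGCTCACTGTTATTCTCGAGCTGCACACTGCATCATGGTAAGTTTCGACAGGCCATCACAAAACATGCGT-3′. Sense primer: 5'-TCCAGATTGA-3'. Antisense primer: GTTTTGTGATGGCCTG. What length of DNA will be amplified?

The forward primer matches the template at positions 90–99.
The reverse primer's reverse complement is CAGGCCATCACAAAAC, which matches the template at positions 147–162.
The product runs from position 90 to position 162, so its length is 162 − 90 + 1 = 73 bp.

73 bp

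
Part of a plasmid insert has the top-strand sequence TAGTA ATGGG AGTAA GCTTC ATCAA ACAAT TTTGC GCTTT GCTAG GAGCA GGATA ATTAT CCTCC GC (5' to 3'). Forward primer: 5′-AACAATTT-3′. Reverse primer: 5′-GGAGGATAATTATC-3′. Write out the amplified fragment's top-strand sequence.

5'-AACAATTTTGCGCTTTGCTAGGAGCAGGATAATTATCCTCC-3'

Scanning the template, AACAATTT occurs at positions 25–32; this primer anneals to the bottom strand there with its 3' end pointing downstream.
Taking the reverse complement of GGAGGATAATTATC gives GATAATTATCCTCC, found at positions 52–65 on the template; the primer anneals here to the top strand with its 3' end pointing upstream.
The product is the template from position 25 through 65 (41 bp).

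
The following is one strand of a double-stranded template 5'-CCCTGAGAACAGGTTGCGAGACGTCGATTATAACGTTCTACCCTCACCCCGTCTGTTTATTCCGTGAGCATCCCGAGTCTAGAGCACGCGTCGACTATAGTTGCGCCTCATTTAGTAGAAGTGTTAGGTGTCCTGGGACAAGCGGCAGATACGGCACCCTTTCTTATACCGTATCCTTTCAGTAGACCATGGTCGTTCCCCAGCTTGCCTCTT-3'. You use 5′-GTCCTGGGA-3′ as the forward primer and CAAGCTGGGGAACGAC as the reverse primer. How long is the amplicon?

The forward primer matches the template at positions 130–138.
The reverse primer's reverse complement is GTCGTTCCCCAGCTTG, which matches the template at positions 192–207.
The product runs from position 130 to position 207, so its length is 207 − 130 + 1 = 78 bp.

78 bp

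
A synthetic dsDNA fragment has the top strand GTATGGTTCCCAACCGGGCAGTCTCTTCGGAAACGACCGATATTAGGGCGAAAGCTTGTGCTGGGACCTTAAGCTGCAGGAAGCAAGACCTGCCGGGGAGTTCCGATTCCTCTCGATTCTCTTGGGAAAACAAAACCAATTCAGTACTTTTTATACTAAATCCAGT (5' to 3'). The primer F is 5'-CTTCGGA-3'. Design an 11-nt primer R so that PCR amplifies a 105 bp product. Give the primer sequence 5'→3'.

The forward primer binds at positions 25–31, so a 105 bp product ends at position 25 + 105 − 1 = 129.
The reverse primer anneals to the top strand over positions 119–129, i.e. to CTCTTGGGAAA.
Its sequence written 5'→3' is the reverse complement: TTTCCCAAGAG.

5'-TTTCCCAAGAG-3'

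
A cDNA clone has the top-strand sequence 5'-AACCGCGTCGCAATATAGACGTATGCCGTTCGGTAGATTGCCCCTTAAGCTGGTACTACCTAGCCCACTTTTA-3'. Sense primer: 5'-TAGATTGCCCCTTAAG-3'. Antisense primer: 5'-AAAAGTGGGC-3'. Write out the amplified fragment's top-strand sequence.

5'-TAGATTGCCCCTTAAGCTGGTACTACCTAGCCCACTTTT-3'

Forward primer TAGATTGCCCCTTAAG is found on the top strand at positions 34–49.
The reverse primer's reverse complement is GCCCACTTTT, which matches the template at positions 63–72.
The product is the template from position 34 through 72 (39 bp).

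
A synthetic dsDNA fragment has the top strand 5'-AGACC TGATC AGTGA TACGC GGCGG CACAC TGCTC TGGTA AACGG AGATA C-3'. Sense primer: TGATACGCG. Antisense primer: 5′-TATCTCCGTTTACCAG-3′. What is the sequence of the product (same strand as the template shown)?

Scanning the template, TGATACGCG occurs at positions 13–21; this primer anneals to the bottom strand there with its 3' end pointing downstream.
The reverse primer's reverse complement is CTGGTAAACGGAGATA, which matches the template at positions 35–50.
The product is the template from position 13 through 50 (38 bp).

5'-TGATACGCGGCGGCACACTGCTCTGGTAAACGGAGATA-3'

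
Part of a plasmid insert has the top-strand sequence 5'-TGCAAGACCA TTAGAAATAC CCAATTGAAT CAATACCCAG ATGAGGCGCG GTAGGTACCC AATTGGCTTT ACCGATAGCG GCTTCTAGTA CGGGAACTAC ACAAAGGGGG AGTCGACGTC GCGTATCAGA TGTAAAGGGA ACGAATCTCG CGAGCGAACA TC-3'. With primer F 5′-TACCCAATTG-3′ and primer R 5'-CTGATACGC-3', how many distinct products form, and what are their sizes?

Two products: 112 bp, 74 bp

The forward primer TACCCAATTG matches the top strand at positions 18–27, 56–65.
The reverse primer's reverse complement is GCGTATCAG, matching at positions 121–129.
Each forward site pairs with the reverse site to give a product ending at position 129: sizes 112, 74 bp.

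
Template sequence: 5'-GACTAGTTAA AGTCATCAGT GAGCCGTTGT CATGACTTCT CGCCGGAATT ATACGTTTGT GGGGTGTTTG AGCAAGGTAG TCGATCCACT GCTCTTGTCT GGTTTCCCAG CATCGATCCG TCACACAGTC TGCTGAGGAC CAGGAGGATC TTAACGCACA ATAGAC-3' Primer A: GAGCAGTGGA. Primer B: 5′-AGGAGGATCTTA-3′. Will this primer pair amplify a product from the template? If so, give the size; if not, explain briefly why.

Primer A (GAGCAGTGGA) has reverse complement TCCACTGCTC, which matches the top strand at positions 85–94; primer A anneals to the top strand there with its 3' end pointing upstream toward position 85.
Primer B (AGGAGGATCTTA) matches the top strand directly at positions 142–153; it anneals to the bottom strand with its 3' end pointing downstream toward position 153.
The 3' ends diverge (primer A extends toward position 1, primer B toward position 166), so the primers never converge on a shared product.

No product — the primers' 3' ends point away from each other.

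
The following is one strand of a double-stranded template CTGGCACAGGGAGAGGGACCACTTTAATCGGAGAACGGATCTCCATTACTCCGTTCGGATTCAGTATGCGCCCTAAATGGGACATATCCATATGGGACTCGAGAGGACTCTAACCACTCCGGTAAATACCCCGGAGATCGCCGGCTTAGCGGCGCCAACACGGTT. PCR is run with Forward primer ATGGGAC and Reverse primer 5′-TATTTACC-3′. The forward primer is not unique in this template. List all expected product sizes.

52 bp, 37 bp

The forward primer ATGGGAC matches the top strand at positions 77–83, 92–98.
The reverse primer's reverse complement is GGTAAATA, matching at positions 121–128.
Each forward site pairs with the reverse site to give a product ending at position 128: sizes 52, 37 bp.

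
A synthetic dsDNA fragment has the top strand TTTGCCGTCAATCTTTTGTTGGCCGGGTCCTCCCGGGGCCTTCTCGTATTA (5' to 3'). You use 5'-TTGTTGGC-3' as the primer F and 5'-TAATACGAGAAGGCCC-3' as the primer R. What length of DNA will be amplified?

36 bp

Forward primer TTGTTGGC is found on the top strand at positions 16–23.
Taking the reverse complement of TAATACGAGAAGGCCC gives GGGCCTTCTCGTATTA, found at positions 36–51 on the template; the primer anneals here to the top strand with its 3' end pointing upstream.
The product runs from position 16 to position 51, so its length is 51 − 16 + 1 = 36 bp.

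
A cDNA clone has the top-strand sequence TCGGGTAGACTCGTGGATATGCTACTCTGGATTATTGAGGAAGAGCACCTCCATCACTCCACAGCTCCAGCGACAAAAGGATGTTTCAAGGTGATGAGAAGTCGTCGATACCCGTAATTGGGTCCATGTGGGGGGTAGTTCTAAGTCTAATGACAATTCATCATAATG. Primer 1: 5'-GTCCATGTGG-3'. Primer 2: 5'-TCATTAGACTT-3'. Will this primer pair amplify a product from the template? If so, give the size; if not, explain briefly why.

Yes — a 32 bp product.

Primer 1 (GTCCATGTGG) matches the top strand at positions 122–131; it acts as a forward primer.
Primer 2's reverse complement is AAGTCTAATGA, matching the top strand at positions 143–153; it acts as a reverse primer.
The 3' ends face each other across positions 122–153, giving a 32 bp product.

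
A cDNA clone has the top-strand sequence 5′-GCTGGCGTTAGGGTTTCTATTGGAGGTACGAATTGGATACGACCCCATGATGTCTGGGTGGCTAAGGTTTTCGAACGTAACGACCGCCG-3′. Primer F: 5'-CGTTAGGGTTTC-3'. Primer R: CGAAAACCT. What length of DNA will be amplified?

68 bp

The forward primer matches the template at positions 6–17.
Taking the reverse complement of CGAAAACCT gives AGGTTTTCG, found at positions 65–73 on the template; the primer anneals here to the top strand with its 3' end pointing upstream.
Product length = (reverse-primer end) − (forward-primer start) + 1 = 73 − 6 + 1 = 68 bp.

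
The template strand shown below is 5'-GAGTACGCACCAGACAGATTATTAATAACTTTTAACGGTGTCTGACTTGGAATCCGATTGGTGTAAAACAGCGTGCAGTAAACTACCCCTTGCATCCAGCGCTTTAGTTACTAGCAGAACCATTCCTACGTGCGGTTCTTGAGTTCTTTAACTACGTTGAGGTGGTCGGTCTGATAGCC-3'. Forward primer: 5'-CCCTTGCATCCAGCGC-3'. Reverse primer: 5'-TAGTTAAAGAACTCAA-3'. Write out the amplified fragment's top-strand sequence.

Forward primer CCCTTGCATCCAGCGC is found on the top strand at positions 87–102.
The reverse primer's reverse complement is TTGAGTTCTTTAACTA, which matches the template at positions 139–154.
The product is the template from position 87 through 154 (68 bp).

5'-CCCTTGCATCCAGCGCTTTAGTTACTAGCAGAACCATTCCTACGTGCGGTTCTTGAGTTCTTTAACTA-3'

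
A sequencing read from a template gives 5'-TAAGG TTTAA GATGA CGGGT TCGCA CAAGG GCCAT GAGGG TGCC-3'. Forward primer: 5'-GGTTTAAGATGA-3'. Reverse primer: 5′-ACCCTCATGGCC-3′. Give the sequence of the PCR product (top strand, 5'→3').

The forward primer matches the template at positions 4–15.
Reverse complement of the reverse primer: GGCCATGAGGGT. This occurs on the top strand at positions 30–41.
The product is the template from position 4 through 41 (38 bp).

5'-GGTTTAAGATGACGGGTTCGCACAAGGGCCATGAGGGT-3'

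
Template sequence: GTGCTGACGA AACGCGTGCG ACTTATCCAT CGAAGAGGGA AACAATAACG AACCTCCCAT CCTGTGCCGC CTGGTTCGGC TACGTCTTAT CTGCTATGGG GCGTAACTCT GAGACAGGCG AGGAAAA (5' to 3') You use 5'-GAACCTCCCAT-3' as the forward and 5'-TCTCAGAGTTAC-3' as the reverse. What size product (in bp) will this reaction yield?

The forward primer matches the template at positions 50–60.
Taking the reverse complement of TCTCAGAGTTAC gives GTAACTCTGAGA, found at positions 103–114 on the template; the primer anneals here to the top strand with its 3' end pointing upstream.
The product runs from position 50 to position 114, so its length is 114 − 50 + 1 = 65 bp.

65 bp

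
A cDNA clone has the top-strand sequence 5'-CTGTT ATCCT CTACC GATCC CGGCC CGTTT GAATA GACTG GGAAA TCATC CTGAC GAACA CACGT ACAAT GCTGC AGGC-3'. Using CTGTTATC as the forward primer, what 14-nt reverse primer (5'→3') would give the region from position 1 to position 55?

5'-GTCAGGATGATTTC-3'

The product's 3' end on the top strand is position 55.
The reverse primer anneals to the top strand over positions 42–55, i.e. to GAAATCATCCTGAC.
Its sequence written 5'→3' is the reverse complement: GTCAGGATGATTTC.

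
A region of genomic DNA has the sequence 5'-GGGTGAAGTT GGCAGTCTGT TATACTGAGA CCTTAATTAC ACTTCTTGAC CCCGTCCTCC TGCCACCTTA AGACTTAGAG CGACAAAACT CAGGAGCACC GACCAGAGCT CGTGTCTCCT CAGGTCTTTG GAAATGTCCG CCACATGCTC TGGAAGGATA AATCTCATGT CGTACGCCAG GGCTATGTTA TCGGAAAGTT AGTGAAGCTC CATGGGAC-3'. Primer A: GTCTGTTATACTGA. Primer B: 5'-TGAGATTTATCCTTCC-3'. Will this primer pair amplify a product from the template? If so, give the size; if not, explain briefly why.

Yes — a 153 bp product.

Primer A (GTCTGTTATACTGA) matches the top strand at positions 15–28; it acts as a forward primer.
Primer B's reverse complement is GGAAGGATAAATCTCA, matching the top strand at positions 152–167; it acts as a reverse primer.
The 3' ends face each other across positions 15–167, giving a 153 bp product.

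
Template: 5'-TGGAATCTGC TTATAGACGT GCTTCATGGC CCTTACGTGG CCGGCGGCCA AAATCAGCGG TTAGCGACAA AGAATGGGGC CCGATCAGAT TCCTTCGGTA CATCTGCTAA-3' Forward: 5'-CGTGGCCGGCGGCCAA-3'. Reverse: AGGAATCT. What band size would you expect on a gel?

The forward primer matches the template at positions 36–51.
Reverse complement of the reverse primer: AGATTCCT. This occurs on the top strand at positions 87–94.
Amplicon spans positions 36–94: 59 bp.

59 bp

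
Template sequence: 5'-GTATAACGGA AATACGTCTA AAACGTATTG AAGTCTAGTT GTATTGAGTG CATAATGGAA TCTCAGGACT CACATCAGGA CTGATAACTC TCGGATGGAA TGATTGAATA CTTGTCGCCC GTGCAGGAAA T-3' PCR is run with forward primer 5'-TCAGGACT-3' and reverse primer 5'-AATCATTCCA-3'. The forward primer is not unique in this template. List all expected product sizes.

43 bp, 31 bp

The forward primer TCAGGACT matches the top strand at positions 63–70, 75–82.
The reverse primer's reverse complement is TGGAATGATT, matching at positions 96–105.
Each forward site pairs with the reverse site to give a product ending at position 105: sizes 43, 31 bp.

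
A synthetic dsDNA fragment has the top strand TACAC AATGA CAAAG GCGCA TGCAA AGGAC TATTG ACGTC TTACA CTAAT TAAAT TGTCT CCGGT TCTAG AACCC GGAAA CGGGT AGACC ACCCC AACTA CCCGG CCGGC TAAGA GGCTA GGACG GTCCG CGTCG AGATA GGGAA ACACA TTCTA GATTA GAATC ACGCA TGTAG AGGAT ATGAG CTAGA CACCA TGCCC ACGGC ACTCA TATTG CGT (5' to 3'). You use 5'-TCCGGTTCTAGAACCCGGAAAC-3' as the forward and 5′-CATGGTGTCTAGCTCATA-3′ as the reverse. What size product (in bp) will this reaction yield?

138 bp

The forward primer matches the template at positions 60–81.
Taking the reverse complement of CATGGTGTCTAGCTCATA gives TATGAGCTAGACACCATG, found at positions 180–197 on the template; the primer anneals here to the top strand with its 3' end pointing upstream.
The product runs from position 60 to position 197, so its length is 197 − 60 + 1 = 138 bp.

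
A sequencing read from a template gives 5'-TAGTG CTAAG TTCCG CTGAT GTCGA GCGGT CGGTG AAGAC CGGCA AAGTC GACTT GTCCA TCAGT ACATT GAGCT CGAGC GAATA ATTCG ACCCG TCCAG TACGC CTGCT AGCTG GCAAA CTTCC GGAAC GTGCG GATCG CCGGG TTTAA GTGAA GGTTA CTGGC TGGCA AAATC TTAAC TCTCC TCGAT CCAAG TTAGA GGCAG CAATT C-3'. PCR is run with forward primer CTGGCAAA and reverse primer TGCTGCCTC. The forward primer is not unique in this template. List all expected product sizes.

95 bp, 43 bp

The forward primer CTGGCAAA matches the top strand at positions 113–120, 165–172.
The reverse primer's reverse complement is GAGGCAGCA, matching at positions 199–207.
Each forward site pairs with the reverse site to give a product ending at position 207: sizes 95, 43 bp.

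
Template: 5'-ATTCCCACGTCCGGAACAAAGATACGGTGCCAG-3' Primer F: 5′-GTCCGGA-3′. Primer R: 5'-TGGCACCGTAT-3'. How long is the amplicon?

The forward primer matches the template at positions 9–15.
Taking the reverse complement of TGGCACCGTAT gives ATACGGTGCCA, found at positions 22–32 on the template; the primer anneals here to the top strand with its 3' end pointing upstream.
Product length = (reverse-primer end) − (forward-primer start) + 1 = 32 − 9 + 1 = 24 bp.

24 bp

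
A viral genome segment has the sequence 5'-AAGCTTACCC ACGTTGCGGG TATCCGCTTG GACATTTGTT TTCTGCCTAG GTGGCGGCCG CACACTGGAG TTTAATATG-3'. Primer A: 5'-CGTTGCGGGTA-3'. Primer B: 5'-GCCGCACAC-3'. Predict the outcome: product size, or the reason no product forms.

Primer A (CGTTGCGGGTA) matches the top strand at positions 12–22 (3' end points downstream).
Primer B (GCCGCACAC) also matches the top strand directly, at positions 57–65 — its reverse complement GTGTGCGGC is not present.
Both primers anneal to the bottom strand with 3' ends pointing the same way, so neither can prime synthesis back toward the other.

No product — both primers anneal to the same strand and extend in the same direction.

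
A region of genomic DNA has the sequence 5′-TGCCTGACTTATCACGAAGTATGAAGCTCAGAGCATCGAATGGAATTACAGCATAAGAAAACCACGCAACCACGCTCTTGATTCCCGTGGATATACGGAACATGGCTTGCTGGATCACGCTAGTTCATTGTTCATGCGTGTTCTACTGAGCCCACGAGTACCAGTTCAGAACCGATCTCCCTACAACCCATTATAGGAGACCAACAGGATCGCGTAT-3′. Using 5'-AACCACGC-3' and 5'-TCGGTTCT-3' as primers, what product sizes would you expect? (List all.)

The forward primer AACCACGC matches the top strand at positions 60–67, 68–75.
The reverse primer's reverse complement is AGAACCGA, matching at positions 168–175.
Each forward site pairs with the reverse site to give a product ending at position 175: sizes 116, 108 bp.

116 bp, 108 bp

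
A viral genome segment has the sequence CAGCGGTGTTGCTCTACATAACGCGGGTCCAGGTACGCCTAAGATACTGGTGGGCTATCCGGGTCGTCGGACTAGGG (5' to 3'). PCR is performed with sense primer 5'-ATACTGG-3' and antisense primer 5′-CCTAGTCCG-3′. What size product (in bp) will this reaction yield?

The forward primer matches the template at positions 44–50.
Reverse complement of the reverse primer: CGGACTAGG. This occurs on the top strand at positions 68–76.
Amplicon spans positions 44–76: 33 bp.

33 bp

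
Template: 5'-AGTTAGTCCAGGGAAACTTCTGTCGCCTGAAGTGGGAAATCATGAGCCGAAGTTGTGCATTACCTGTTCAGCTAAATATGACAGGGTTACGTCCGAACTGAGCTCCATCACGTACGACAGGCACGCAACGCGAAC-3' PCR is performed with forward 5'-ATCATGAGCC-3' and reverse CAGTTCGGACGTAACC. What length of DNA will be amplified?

The forward primer matches the template at positions 39–48.
The reverse primer's reverse complement is GGTTACGTCCGAACTG, which matches the template at positions 85–100.
Amplicon spans positions 39–100: 62 bp.

62 bp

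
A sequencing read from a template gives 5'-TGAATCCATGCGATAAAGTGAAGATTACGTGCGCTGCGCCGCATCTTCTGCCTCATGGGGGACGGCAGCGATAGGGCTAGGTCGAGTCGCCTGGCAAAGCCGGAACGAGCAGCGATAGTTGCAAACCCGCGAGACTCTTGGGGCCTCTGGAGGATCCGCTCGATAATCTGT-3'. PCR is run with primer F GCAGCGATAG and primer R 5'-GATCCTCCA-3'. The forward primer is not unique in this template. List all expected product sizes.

92 bp, 48 bp

The forward primer GCAGCGATAG matches the top strand at positions 65–74, 109–118.
The reverse primer's reverse complement is TGGAGGATC, matching at positions 148–156.
Each forward site pairs with the reverse site to give a product ending at position 156: sizes 92, 48 bp.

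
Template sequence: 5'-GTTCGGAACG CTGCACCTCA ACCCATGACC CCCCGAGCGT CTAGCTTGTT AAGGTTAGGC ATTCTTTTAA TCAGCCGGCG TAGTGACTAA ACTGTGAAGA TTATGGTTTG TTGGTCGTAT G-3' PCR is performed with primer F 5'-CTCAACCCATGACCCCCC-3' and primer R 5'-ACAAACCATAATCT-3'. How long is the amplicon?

95 bp

Forward primer CTCAACCCATGACCCCCC is found on the top strand at positions 17–34.
Taking the reverse complement of ACAAACCATAATCT gives AGATTATGGTTTGT, found at positions 98–111 on the template; the primer anneals here to the top strand with its 3' end pointing upstream.
Product length = (reverse-primer end) − (forward-primer start) + 1 = 111 − 17 + 1 = 95 bp.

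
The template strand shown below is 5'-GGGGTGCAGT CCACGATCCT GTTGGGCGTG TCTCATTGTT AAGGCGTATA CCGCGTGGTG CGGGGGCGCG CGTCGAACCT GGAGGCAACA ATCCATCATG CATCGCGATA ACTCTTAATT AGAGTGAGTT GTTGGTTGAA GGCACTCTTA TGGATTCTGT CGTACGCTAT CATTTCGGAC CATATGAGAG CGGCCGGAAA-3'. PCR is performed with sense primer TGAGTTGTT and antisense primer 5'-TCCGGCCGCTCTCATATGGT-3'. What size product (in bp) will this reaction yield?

74 bp

The forward primer matches the template at positions 125–133.
The reverse primer's reverse complement is ACCATATGAGAGCGGCCGGA, which matches the template at positions 179–198.
The product runs from position 125 to position 198, so its length is 198 − 125 + 1 = 74 bp.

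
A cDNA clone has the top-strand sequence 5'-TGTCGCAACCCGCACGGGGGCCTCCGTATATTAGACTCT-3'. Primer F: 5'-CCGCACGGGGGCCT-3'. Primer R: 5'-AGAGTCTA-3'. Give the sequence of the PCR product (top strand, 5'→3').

Forward primer CCGCACGGGGGCCT is found on the top strand at positions 10–23.
Reverse complement of the reverse primer: TAGACTCT. This occurs on the top strand at positions 32–39.
The product is the template from position 10 through 39 (30 bp).

5'-CCGCACGGGGGCCTCCGTATATTAGACTCT-3'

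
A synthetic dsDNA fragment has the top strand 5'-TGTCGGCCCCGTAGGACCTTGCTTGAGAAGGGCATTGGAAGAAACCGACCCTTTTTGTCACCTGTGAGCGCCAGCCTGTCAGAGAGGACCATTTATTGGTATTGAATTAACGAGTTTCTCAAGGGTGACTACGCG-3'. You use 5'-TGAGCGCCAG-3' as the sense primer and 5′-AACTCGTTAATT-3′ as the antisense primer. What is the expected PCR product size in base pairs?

52 bp

Scanning the template, TGAGCGCCAG occurs at positions 65–74; this primer anneals to the bottom strand there with its 3' end pointing downstream.
Reverse complement of the reverse primer: AATTAACGAGTT. This occurs on the top strand at positions 105–116.
Product length = (reverse-primer end) − (forward-primer start) + 1 = 116 − 65 + 1 = 52 bp.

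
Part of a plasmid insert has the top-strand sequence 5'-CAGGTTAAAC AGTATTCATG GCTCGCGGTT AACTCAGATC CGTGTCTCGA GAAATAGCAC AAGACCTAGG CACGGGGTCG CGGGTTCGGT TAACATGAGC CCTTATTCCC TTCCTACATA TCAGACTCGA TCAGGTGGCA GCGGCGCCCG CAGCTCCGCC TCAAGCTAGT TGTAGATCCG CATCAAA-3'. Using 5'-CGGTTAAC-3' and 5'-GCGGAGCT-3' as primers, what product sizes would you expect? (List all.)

The forward primer CGGTTAAC matches the top strand at positions 26–33, 87–94.
The reverse primer's reverse complement is AGCTCCGC, matching at positions 152–159.
Each forward site pairs with the reverse site to give a product ending at position 159: sizes 134, 73 bp.

134 bp, 73 bp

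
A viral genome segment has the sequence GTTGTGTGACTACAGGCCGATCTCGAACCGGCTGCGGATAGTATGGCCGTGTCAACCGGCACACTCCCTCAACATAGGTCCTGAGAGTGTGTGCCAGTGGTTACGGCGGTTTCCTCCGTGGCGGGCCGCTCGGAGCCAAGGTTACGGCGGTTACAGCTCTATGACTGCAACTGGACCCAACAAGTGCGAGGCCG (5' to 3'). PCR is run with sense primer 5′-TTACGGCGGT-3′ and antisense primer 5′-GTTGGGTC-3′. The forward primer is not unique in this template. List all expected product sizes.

The forward primer TTACGGCGGT matches the top strand at positions 101–110, 142–151.
The reverse primer's reverse complement is GACCCAAC, matching at positions 174–181.
Each forward site pairs with the reverse site to give a product ending at position 181: sizes 81, 40 bp.

81 bp, 40 bp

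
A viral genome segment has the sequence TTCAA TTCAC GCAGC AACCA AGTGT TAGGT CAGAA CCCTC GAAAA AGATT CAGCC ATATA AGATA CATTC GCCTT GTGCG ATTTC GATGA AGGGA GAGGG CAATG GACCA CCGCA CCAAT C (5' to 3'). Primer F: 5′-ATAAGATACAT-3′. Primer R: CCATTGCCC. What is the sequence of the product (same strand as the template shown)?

The forward primer matches the template at positions 58–68.
Reverse complement of the reverse primer: GGGCAATGG. This occurs on the top strand at positions 98–106.
The product is the template from position 58 through 106 (49 bp).

5'-ATAAGATACATTCGCCTTGTGCGATTTCGATGAAGGGAGAGGGCAATGG-3'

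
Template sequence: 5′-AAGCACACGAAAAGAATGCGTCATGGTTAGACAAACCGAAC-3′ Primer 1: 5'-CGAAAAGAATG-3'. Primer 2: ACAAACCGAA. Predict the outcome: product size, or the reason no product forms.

No product — both primers anneal to the same strand and extend in the same direction.

Primer 1 (CGAAAAGAATG) matches the top strand at positions 8–18 (3' end points downstream).
Primer 2 (ACAAACCGAA) also matches the top strand directly, at positions 31–40 — its reverse complement TTCGGTTTGT is not present.
Both primers anneal to the bottom strand with 3' ends pointing the same way, so neither can prime synthesis back toward the other.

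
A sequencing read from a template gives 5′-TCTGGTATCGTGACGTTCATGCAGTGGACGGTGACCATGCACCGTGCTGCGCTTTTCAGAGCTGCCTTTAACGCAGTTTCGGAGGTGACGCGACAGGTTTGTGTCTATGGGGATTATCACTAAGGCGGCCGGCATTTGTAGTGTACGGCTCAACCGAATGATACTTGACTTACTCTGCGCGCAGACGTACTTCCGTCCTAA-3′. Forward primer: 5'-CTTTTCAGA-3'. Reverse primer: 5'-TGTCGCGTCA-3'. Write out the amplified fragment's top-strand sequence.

Forward primer CTTTTCAGA is found on the top strand at positions 52–60.
The reverse primer's reverse complement is TGACGCGACA, which matches the template at positions 86–95.
The product is the template from position 52 through 95 (44 bp).

5'-CTTTTCAGAGCTGCCTTTAACGCAGTTTCGGAGGTGACGCGACA-3'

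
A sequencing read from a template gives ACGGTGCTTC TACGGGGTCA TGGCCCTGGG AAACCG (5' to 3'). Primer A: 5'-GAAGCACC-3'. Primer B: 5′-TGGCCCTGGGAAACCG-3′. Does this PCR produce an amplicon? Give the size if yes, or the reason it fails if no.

No product — the primers' 3' ends point away from each other.

Primer A (GAAGCACC) has reverse complement GGTGCTTC, which matches the top strand at positions 3–10; primer A anneals to the top strand there with its 3' end pointing upstream toward position 3.
Primer B (TGGCCCTGGGAAACCG) matches the top strand directly at positions 21–36; it anneals to the bottom strand with its 3' end pointing downstream toward position 36.
The 3' ends diverge (primer A extends toward position 1, primer B toward position 36), so the primers never converge on a shared product.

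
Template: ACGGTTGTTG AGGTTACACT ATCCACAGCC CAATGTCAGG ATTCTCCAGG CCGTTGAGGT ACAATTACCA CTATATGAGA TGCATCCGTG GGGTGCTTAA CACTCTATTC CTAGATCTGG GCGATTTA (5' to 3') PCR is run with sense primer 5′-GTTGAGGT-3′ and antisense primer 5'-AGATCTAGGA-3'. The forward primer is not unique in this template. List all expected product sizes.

The forward primer GTTGAGGT matches the top strand at positions 7–14, 53–60.
The reverse primer's reverse complement is TCCTAGATCT, matching at positions 109–118.
Each forward site pairs with the reverse site to give a product ending at position 118: sizes 112, 66 bp.

112 bp, 66 bp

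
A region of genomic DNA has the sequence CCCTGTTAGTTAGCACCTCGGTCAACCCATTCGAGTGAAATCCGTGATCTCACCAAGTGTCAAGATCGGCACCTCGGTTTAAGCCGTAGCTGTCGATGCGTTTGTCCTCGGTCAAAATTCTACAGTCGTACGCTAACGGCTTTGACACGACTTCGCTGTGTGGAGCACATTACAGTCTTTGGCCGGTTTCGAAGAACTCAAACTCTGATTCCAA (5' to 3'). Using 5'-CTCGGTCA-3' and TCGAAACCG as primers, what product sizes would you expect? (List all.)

The forward primer CTCGGTCA matches the top strand at positions 17–24, 107–114.
The reverse primer's reverse complement is CGGTTTCGA, matching at positions 184–192.
Each forward site pairs with the reverse site to give a product ending at position 192: sizes 176, 86 bp.

176 bp, 86 bp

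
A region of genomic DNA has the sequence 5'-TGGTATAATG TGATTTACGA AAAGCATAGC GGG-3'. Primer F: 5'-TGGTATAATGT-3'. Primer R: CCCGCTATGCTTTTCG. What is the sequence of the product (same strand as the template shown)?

5'-TGGTATAATGTGATTTACGAAAAGCATAGCGGG-3'

The forward primer matches the template at positions 1–11.
Taking the reverse complement of CCCGCTATGCTTTTCG gives CGAAAAGCATAGCGGG, found at positions 18–33 on the template; the primer anneals here to the top strand with its 3' end pointing upstream.
The product is the template from position 1 through 33 (33 bp).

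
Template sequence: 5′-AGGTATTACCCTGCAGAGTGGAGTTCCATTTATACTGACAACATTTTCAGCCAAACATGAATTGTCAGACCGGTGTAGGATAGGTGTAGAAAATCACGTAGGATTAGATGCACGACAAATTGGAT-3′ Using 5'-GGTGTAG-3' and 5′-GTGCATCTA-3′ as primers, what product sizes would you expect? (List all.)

The forward primer GGTGTAG matches the top strand at positions 72–78, 83–89.
The reverse primer's reverse complement is TAGATGCAC, matching at positions 105–113.
Each forward site pairs with the reverse site to give a product ending at position 113: sizes 42, 31 bp.

42 bp, 31 bp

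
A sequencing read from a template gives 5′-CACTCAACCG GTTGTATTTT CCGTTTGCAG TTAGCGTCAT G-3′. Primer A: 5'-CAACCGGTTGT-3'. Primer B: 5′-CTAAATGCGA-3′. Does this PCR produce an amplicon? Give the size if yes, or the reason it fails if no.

Primer B (CTAAATGCGA) does not match the top strand, and its reverse complement TCGCATTTAG does not match either.
With no annealing site for primer B, no amplification occurs.

No product — primer B has no binding site in the template.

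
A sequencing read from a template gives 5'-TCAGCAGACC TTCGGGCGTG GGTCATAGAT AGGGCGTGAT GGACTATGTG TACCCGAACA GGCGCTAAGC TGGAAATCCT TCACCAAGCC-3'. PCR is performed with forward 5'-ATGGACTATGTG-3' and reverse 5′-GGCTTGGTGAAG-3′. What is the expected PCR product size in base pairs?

The forward primer matches the template at positions 39–50.
The reverse primer's reverse complement is CTTCACCAAGCC, which matches the template at positions 79–90.
Product length = (reverse-primer end) − (forward-primer start) + 1 = 90 − 39 + 1 = 52 bp.

52 bp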